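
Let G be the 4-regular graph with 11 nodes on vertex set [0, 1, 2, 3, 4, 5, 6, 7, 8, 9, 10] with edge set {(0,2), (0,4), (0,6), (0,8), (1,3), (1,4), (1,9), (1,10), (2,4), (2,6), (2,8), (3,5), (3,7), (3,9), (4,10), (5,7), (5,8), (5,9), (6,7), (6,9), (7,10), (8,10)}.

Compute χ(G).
χ(G) = 4

Clique number ω(G) = 3 (lower bound: χ ≥ ω).
Suppose a proper 3-coloring c exists. The clique [0, 2, 4] takes 3 distinct colors; by symmetry let c(0) = 1, c(2) = 2, c(4) = 3.
- Vertex 6: neighbors [0, 2] already have colors [1, 2] ⇒ c(6) = 3.
- Vertex 8: neighbors [0, 2] already have colors [1, 2] ⇒ c(8) = 3.
- Vertex 1: neighbors [4] already have colors [3]; try each remaining color.
- Case c(1) = 1:
  - Vertex 9: neighbors [1, 6] already have colors [1, 3] ⇒ c(9) = 2.
  - Vertex 3: neighbors [1, 9] already have colors [1, 2] ⇒ c(3) = 3.
  - Vertex 5: neighbors [9, 3] already have colors [2, 3] ⇒ c(5) = 1.
  - Vertex 7: neighbors [5, 3] already have colors [1, 3] ⇒ c(7) = 2.
  - Vertex 10: neighbors [1, 7, 4] already have colors [1, 2, 3] — all 3 colors blocked. Contradiction.
- Case c(1) = 2:
  - Vertex 9: neighbors [1, 6] already have colors [2, 3] ⇒ c(9) = 1.
  - Vertex 3: neighbors [9, 1] already have colors [1, 2] ⇒ c(3) = 3.
  - Vertex 5: neighbors [9, 3] already have colors [1, 3] ⇒ c(5) = 2.
  - Vertex 7: neighbors [5, 3] already have colors [2, 3] ⇒ c(7) = 1.
  - Vertex 10: neighbors [7, 1, 4] already have colors [1, 2, 3] — all 3 colors blocked. Contradiction.
Every case ends in a contradiction, so G has no proper 3-coloring (χ ≥ 4).
The coloring below uses 4 colors, so χ(G) = 4.
A valid 4-coloring: color 1: [0, 7, 9]; color 2: [3, 4, 6, 8]; color 3: [1, 2, 5]; color 4: [10].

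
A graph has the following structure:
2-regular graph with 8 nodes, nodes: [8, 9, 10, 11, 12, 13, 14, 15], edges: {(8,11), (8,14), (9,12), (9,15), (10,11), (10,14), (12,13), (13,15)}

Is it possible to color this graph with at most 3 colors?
Yes, G is 3-colorable

A valid 3-coloring: color 1: [9, 11, 13, 14]; color 2: [8, 10, 12, 15].
(χ(G) = 2 ≤ 3.)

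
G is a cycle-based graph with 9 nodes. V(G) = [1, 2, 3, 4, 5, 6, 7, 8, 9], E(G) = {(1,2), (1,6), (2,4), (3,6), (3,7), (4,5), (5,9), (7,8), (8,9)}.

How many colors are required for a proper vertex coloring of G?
Clique number ω(G) = 2 (lower bound: χ ≥ ω).
Odd cycle [5, 4, 2, 1, 6, 3, 7, 8, 9] needs 3 colors (χ ≥ 3).
The coloring below uses 3 colors, so χ(G) = 3.
A valid 3-coloring: color 1: [2, 5, 6, 8]; color 2: [1, 3, 4, 9]; color 3: [7].

χ(G) = 3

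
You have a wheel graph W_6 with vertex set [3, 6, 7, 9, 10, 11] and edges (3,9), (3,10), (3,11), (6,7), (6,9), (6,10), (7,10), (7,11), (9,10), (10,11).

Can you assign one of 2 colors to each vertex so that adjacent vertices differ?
No, G is not 2-colorable

The clique on vertices [3, 9, 10] has size 3 > 2, so it alone needs 3 colors.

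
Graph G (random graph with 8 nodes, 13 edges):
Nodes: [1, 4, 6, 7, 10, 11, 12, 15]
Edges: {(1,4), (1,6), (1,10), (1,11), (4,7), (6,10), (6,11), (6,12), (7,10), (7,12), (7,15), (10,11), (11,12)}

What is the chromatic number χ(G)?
χ(G) = 4

Clique number ω(G) = 4 (lower bound: χ ≥ ω).
The clique on [1, 6, 10, 11] has size 4, forcing χ ≥ 4, and the coloring below uses 4 colors, so χ(G) = 4.
A valid 4-coloring: color 1: [1, 12, 15]; color 2: [6, 7]; color 3: [4, 11]; color 4: [10].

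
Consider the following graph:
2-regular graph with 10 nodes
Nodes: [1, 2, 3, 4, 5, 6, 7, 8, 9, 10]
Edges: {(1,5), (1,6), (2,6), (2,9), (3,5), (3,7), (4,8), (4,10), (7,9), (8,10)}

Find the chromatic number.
Clique number ω(G) = 3 (lower bound: χ ≥ ω).
The clique on [4, 8, 10] has size 3, forcing χ ≥ 3, and the coloring below uses 3 colors, so χ(G) = 3.
A valid 3-coloring: color 1: [5, 6, 8, 9]; color 2: [1, 2, 3, 10]; color 3: [4, 7].

χ(G) = 3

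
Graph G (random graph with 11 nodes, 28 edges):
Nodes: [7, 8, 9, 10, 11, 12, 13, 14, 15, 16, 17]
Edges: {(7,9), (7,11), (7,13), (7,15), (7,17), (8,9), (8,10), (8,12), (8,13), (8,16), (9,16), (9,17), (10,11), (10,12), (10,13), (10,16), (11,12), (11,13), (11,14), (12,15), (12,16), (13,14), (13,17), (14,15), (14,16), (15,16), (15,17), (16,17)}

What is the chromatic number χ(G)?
χ(G) = 4

Clique number ω(G) = 4 (lower bound: χ ≥ ω).
The clique on [8, 10, 12, 16] has size 4, forcing χ ≥ 4, and the coloring below uses 4 colors, so χ(G) = 4.
A valid 4-coloring: color 1: [13, 16]; color 2: [9, 10, 15]; color 3: [7, 12, 14]; color 4: [8, 11, 17].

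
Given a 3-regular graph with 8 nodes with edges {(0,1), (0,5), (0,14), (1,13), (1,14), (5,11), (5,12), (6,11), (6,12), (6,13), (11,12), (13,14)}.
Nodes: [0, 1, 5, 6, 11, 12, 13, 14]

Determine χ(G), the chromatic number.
Clique number ω(G) = 3 (lower bound: χ ≥ ω).
The clique on [0, 1, 14] has size 3, forcing χ ≥ 3, and the coloring below uses 3 colors, so χ(G) = 3.
A valid 3-coloring: color 1: [0, 12, 13]; color 2: [5, 6, 14]; color 3: [1, 11].

χ(G) = 3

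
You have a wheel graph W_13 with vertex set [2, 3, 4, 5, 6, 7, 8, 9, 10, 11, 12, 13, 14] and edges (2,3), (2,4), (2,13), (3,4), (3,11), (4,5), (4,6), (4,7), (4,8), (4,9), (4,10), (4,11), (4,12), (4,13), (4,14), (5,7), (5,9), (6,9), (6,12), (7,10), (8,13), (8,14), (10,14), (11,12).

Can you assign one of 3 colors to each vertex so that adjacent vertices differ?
Yes, G is 3-colorable

A valid 3-coloring: color 1: [4]; color 2: [2, 5, 6, 8, 10, 11]; color 3: [3, 7, 9, 12, 13, 14].
(χ(G) = 3 ≤ 3.)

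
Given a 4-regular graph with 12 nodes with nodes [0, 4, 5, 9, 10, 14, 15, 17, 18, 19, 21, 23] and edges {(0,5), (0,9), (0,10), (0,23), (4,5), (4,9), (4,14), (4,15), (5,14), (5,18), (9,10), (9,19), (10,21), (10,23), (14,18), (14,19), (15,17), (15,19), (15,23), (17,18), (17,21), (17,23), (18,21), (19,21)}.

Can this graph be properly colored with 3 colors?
Suppose a proper 3-coloring c exists. The clique [0, 9, 10] takes 3 distinct colors; by symmetry let c(0) = 1, c(9) = 2, c(10) = 3.
- Vertex 23: neighbors [0, 10] already have colors [1, 3] ⇒ c(23) = 2.
- Vertex 4: neighbors [9] already have colors [2]; try each remaining color.
- Case c(4) = 1:
  - Vertex 15: neighbors [4, 23] already have colors [1, 2] ⇒ c(15) = 3.
  - Vertex 17: neighbors [23, 15] already have colors [2, 3] ⇒ c(17) = 1.
  - Vertex 19: neighbors [9, 15] already have colors [2, 3] ⇒ c(19) = 1.
  - Vertex 21: neighbors [17, 10] already have colors [1, 3] ⇒ c(21) = 2.
  - Vertex 18: neighbors [17, 21] already have colors [1, 2] ⇒ c(18) = 3.
  - Vertex 5: neighbors [0, 18] already have colors [1, 3] ⇒ c(5) = 2.
  - Vertex 14: neighbors [4, 5, 18] already have colors [1, 2, 3] — all 3 colors blocked. Contradiction.
- Case c(4) = 3:
  - Vertex 5: neighbors [0, 4] already have colors [1, 3] ⇒ c(5) = 2.
  - Vertex 14: neighbors [5, 4] already have colors [2, 3] ⇒ c(14) = 1.
  - Vertex 15: neighbors [23, 4] already have colors [2, 3] ⇒ c(15) = 1.
  - Vertex 17: neighbors [15, 23] already have colors [1, 2] ⇒ c(17) = 3.
  - Vertex 18: neighbors [14, 5, 17] already have colors [1, 2, 3] — all 3 colors blocked. Contradiction.
Every case ends in a contradiction, so G has no proper 3-coloring (χ ≥ 4).

No, G is not 3-colorable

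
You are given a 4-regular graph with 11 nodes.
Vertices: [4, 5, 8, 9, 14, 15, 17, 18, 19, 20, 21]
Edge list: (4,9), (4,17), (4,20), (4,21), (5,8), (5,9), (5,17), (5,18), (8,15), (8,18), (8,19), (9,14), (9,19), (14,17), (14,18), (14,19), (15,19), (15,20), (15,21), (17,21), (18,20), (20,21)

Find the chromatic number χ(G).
Clique number ω(G) = 3 (lower bound: χ ≥ ω).
The clique on [4, 17, 21] has size 3, forcing χ ≥ 3, and the coloring below uses 3 colors, so χ(G) = 3.
A valid 3-coloring: color 1: [8, 9, 17, 20]; color 2: [4, 5, 14, 15]; color 3: [18, 19, 21].

χ(G) = 3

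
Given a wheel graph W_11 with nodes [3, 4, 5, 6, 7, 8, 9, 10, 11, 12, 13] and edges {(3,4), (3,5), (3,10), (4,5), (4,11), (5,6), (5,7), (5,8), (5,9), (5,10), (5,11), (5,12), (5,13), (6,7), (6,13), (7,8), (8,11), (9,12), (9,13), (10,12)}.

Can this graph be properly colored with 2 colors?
The clique on vertices [3, 5, 10] has size 3 > 2, so it alone needs 3 colors.

No, G is not 2-colorable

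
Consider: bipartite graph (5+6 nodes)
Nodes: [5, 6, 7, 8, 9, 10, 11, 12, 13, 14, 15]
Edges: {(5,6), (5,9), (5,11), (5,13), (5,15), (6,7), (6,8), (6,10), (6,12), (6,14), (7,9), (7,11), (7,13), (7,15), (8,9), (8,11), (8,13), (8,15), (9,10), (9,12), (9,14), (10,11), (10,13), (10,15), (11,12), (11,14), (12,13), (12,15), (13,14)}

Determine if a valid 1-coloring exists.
Edge (5,6) forces its endpoints to differ, so 1 color is not enough.

No, G is not 1-colorable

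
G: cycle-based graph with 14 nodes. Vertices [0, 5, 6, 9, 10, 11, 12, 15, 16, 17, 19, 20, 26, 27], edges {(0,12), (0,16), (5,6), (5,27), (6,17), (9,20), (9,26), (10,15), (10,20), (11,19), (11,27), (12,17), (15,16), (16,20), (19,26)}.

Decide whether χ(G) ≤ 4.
A valid 4-coloring: color 1: [6, 9, 10, 12, 16, 19, 27]; color 2: [0, 5, 11, 15, 17, 20, 26].
(χ(G) = 2 ≤ 4.)

Yes, G is 4-colorable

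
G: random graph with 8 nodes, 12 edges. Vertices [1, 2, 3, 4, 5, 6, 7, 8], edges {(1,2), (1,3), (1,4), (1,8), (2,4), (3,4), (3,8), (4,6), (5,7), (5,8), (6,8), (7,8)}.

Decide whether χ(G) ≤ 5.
A valid 5-coloring: color 1: [4, 8]; color 2: [1, 6, 7]; color 3: [2, 3, 5].
(χ(G) = 3 ≤ 5.)

Yes, G is 5-colorable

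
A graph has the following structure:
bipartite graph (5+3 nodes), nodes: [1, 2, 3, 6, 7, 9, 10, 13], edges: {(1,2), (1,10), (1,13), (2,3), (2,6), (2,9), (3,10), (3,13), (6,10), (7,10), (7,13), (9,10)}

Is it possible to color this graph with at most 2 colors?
A valid 2-coloring: color 1: [2, 10, 13]; color 2: [1, 3, 6, 7, 9].
(χ(G) = 2 ≤ 2.)

Yes, G is 2-colorable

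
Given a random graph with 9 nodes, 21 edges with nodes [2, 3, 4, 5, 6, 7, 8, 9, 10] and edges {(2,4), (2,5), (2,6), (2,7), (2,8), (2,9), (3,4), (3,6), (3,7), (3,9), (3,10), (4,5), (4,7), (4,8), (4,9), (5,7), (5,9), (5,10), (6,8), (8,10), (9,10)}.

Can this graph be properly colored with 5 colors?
A valid 5-coloring: color 1: [4, 6, 10]; color 2: [2, 3]; color 3: [5, 8]; color 4: [7, 9].
(χ(G) = 4 ≤ 5.)

Yes, G is 5-colorable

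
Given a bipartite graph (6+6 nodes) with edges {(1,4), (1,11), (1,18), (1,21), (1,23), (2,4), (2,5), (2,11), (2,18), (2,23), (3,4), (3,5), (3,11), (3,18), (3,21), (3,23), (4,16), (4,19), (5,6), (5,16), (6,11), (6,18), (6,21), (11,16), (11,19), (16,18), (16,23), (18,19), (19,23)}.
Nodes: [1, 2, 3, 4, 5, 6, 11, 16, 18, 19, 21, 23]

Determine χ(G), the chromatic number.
Clique number ω(G) = 2 (lower bound: χ ≥ ω).
The graph is bipartite (no odd cycle), so 2 colors suffice: χ(G) = 2.
A valid 2-coloring: color 1: [1, 2, 3, 6, 16, 19]; color 2: [4, 5, 11, 18, 21, 23].

χ(G) = 2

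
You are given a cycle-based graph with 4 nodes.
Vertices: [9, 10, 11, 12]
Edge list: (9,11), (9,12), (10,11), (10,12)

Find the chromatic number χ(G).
Clique number ω(G) = 2 (lower bound: χ ≥ ω).
The graph is bipartite (no odd cycle), so 2 colors suffice: χ(G) = 2.
A valid 2-coloring: color 1: [11, 12]; color 2: [9, 10].

χ(G) = 2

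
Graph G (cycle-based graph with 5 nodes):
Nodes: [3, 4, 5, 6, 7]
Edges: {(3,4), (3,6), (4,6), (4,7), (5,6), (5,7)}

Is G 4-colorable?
Yes, G is 4-colorable

A valid 4-coloring: color 1: [4, 5]; color 2: [6, 7]; color 3: [3].
(χ(G) = 3 ≤ 4.)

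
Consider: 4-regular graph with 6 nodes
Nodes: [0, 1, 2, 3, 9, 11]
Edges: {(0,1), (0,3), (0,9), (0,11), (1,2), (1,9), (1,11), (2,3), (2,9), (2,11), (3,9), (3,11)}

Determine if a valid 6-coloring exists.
A valid 6-coloring: color 1: [0, 2]; color 2: [9, 11]; color 3: [1, 3].
(χ(G) = 3 ≤ 6.)

Yes, G is 6-colorable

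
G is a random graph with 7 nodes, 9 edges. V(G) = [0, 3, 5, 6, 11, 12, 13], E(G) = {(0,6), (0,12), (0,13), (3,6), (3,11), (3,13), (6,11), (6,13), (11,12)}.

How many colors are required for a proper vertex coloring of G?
Clique number ω(G) = 3 (lower bound: χ ≥ ω).
The clique on [0, 6, 13] has size 3, forcing χ ≥ 3, and the coloring below uses 3 colors, so χ(G) = 3.
A valid 3-coloring: color 1: [5, 6, 12]; color 2: [0, 3]; color 3: [11, 13].

χ(G) = 3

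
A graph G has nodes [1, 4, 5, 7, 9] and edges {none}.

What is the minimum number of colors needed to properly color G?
χ(G) = 1

Clique number ω(G) = 1 (lower bound: χ ≥ ω).
The graph has no edges, so one color suffices: χ(G) = 1.
A valid 1-coloring: color 1: [1, 4, 5, 7, 9].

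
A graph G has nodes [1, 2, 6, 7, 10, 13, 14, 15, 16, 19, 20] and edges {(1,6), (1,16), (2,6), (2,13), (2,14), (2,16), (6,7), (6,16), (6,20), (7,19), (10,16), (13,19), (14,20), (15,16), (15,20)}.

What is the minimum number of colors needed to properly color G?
Clique number ω(G) = 3 (lower bound: χ ≥ ω).
The clique on [1, 6, 16] has size 3, forcing χ ≥ 3, and the coloring below uses 3 colors, so χ(G) = 3.
A valid 3-coloring: color 1: [7, 13, 16, 20]; color 2: [6, 10, 14, 15, 19]; color 3: [1, 2].

χ(G) = 3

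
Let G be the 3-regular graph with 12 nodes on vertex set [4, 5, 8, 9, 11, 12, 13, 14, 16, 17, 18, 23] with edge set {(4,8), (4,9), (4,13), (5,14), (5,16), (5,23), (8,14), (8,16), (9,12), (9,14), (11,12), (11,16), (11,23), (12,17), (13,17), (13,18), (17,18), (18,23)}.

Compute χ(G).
χ(G) = 3

Clique number ω(G) = 3 (lower bound: χ ≥ ω).
The clique on [13, 17, 18] has size 3, forcing χ ≥ 3, and the coloring below uses 3 colors, so χ(G) = 3.
A valid 3-coloring: color 1: [5, 8, 9, 11, 17]; color 2: [4, 12, 14, 16, 18]; color 3: [13, 23].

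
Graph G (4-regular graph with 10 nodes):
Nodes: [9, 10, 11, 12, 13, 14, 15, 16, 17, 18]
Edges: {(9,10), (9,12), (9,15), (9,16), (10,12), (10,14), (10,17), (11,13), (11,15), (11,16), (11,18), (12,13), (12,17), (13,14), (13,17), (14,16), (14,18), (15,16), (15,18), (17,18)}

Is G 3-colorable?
A valid 3-coloring: color 1: [12, 16, 18]; color 2: [9, 11, 14, 17]; color 3: [10, 13, 15].
(χ(G) = 3 ≤ 3.)

Yes, G is 3-colorable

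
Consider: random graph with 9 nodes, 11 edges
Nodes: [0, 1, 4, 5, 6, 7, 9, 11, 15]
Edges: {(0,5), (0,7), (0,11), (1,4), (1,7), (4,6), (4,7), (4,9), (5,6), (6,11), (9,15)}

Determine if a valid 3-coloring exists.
A valid 3-coloring: color 1: [0, 4, 15]; color 2: [6, 7, 9]; color 3: [1, 5, 11].
(χ(G) = 3 ≤ 3.)

Yes, G is 3-colorable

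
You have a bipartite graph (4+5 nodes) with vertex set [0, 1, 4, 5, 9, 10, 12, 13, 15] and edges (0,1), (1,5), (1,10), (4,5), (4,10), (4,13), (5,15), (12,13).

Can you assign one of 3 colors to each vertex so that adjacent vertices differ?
A valid 3-coloring: color 1: [1, 4, 9, 12, 15]; color 2: [0, 5, 10, 13].
(χ(G) = 2 ≤ 3.)

Yes, G is 3-colorable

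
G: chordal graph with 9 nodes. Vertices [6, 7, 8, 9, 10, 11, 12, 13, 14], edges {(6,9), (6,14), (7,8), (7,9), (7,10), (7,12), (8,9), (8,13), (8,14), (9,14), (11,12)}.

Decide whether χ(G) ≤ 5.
A valid 5-coloring: color 1: [9, 10, 12, 13]; color 2: [7, 11, 14]; color 3: [6, 8].
(χ(G) = 3 ≤ 5.)

Yes, G is 5-colorable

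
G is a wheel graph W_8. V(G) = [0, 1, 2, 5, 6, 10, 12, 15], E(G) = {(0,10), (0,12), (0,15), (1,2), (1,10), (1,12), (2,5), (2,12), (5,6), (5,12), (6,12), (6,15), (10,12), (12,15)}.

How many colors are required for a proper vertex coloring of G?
Clique number ω(G) = 3 (lower bound: χ ≥ ω).
Odd cycle [2, 5, 6, 15, 0, 10, 1] needs 3 colors (χ ≥ 3).
Vertex 12 is adjacent to every vertex of [0, 1, 2, 5, 6, 10, 15], which already need 3 colors among themselves, so 12 needs a new color (χ ≥ 4).
The coloring below uses 4 colors, so χ(G) = 4.
A valid 4-coloring: color 1: [12]; color 2: [2, 6, 10]; color 3: [1, 5, 15]; color 4: [0].

χ(G) = 4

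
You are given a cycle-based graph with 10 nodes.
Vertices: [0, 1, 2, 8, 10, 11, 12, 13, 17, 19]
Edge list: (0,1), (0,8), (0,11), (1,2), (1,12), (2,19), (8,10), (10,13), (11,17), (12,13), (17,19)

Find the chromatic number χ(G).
Clique number ω(G) = 2 (lower bound: χ ≥ ω).
The graph is bipartite (no odd cycle), so 2 colors suffice: χ(G) = 2.
A valid 2-coloring: color 1: [0, 2, 10, 12, 17]; color 2: [1, 8, 11, 13, 19].

χ(G) = 2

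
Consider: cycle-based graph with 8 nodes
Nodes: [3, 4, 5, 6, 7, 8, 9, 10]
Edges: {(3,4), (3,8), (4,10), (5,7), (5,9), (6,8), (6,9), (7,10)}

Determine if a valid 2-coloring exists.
Yes, G is 2-colorable

A valid 2-coloring: color 1: [3, 5, 6, 10]; color 2: [4, 7, 8, 9].
(χ(G) = 2 ≤ 2.)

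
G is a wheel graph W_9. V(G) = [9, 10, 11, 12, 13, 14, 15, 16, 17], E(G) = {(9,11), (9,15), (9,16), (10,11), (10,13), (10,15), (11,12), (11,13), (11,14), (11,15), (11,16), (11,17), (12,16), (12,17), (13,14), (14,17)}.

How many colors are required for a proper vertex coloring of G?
Clique number ω(G) = 3 (lower bound: χ ≥ ω).
The clique on [9, 11, 16] has size 3, forcing χ ≥ 3, and the coloring below uses 3 colors, so χ(G) = 3.
A valid 3-coloring: color 1: [11]; color 2: [9, 10, 12, 14]; color 3: [13, 15, 16, 17].

χ(G) = 3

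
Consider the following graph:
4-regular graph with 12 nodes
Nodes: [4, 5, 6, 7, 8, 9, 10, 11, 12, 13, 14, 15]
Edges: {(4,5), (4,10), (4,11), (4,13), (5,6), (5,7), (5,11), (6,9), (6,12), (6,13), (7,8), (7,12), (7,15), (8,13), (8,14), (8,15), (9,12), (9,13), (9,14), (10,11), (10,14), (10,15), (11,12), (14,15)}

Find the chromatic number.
Clique number ω(G) = 3 (lower bound: χ ≥ ω).
Suppose a proper 3-coloring c exists. The clique [4, 5, 11] takes 3 distinct colors; by symmetry let c(4) = 1, c(5) = 2, c(11) = 3.
- Vertex 10: neighbors [4, 11] already have colors [1, 3] ⇒ c(10) = 2.
- Vertex 6: neighbors [5] already have colors [2]; try each remaining color.
- Case c(6) = 1:
  - Vertex 12: neighbors [6, 11] already have colors [1, 3] ⇒ c(12) = 2.
  - Vertex 9: neighbors [6, 12] already have colors [1, 2] ⇒ c(9) = 3.
  - Vertex 14: neighbors [10, 9] already have colors [2, 3] ⇒ c(14) = 1.
  - Vertex 15: neighbors [14, 10] already have colors [1, 2] ⇒ c(15) = 3.
  - Vertex 8: neighbors [14, 15] already have colors [1, 3] ⇒ c(8) = 2.
  - Vertex 13: neighbors [4, 8, 9] already have colors [1, 2, 3] — all 3 colors blocked. Contradiction.
- Case c(6) = 3:
  - Vertex 13: neighbors [4, 6] already have colors [1, 3] ⇒ c(13) = 2.
  - Vertex 9: neighbors [13, 6] already have colors [2, 3] ⇒ c(9) = 1.
  - Vertex 14: neighbors [9, 10] already have colors [1, 2] ⇒ c(14) = 3.
  - Vertex 8: neighbors [13, 14] already have colors [2, 3] ⇒ c(8) = 1.
  - Vertex 15: neighbors [8, 10, 14] already have colors [1, 2, 3] — all 3 colors blocked. Contradiction.
Every case ends in a contradiction, so G has no proper 3-coloring (χ ≥ 4).
The coloring below uses 4 colors, so χ(G) = 4.
A valid 4-coloring: color 1: [4, 6, 7, 14]; color 2: [5, 10, 12, 13]; color 3: [8, 9, 11]; color 4: [15].

χ(G) = 4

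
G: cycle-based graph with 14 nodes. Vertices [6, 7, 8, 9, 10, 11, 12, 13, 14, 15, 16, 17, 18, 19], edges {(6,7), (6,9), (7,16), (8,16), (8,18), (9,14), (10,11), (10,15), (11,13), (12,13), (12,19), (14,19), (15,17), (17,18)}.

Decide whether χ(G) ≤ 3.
Yes, G is 3-colorable

A valid 3-coloring: color 1: [6, 11, 12, 14, 15, 16, 18]; color 2: [7, 8, 9, 10, 13, 17, 19].
(χ(G) = 2 ≤ 3.)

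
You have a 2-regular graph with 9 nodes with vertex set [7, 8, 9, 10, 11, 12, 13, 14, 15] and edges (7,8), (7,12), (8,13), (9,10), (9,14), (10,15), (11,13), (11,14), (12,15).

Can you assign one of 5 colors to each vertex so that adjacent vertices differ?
A valid 5-coloring: color 1: [7, 10, 13, 14]; color 2: [8, 9, 11, 15]; color 3: [12].
(χ(G) = 3 ≤ 5.)

Yes, G is 5-colorable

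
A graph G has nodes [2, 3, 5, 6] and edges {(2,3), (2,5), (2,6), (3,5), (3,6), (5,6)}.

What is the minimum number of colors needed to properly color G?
Clique number ω(G) = 4 (lower bound: χ ≥ ω).
The clique on [2, 3, 5, 6] has size 4, forcing χ ≥ 4, and the coloring below uses 4 colors, so χ(G) = 4.
A valid 4-coloring: color 1: [3]; color 2: [2]; color 3: [6]; color 4: [5].

χ(G) = 4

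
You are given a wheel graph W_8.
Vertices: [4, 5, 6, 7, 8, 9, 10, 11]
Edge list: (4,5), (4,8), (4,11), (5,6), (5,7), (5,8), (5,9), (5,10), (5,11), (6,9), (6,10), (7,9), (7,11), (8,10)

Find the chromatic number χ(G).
χ(G) = 4

Clique number ω(G) = 3 (lower bound: χ ≥ ω).
Odd cycle [10, 6, 9, 7, 11, 4, 8] needs 3 colors (χ ≥ 3).
Vertex 5 is adjacent to every vertex of [4, 6, 7, 8, 9, 10, 11], which already need 3 colors among themselves, so 5 needs a new color (χ ≥ 4).
The coloring below uses 4 colors, so χ(G) = 4.
A valid 4-coloring: color 1: [5]; color 2: [4, 9, 10]; color 3: [6, 7, 8]; color 4: [11].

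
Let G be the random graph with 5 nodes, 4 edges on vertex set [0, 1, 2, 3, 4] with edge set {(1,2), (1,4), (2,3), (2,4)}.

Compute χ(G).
Clique number ω(G) = 3 (lower bound: χ ≥ ω).
The clique on [1, 2, 4] has size 3, forcing χ ≥ 3, and the coloring below uses 3 colors, so χ(G) = 3.
A valid 3-coloring: color 1: [0, 2]; color 2: [3, 4]; color 3: [1].

χ(G) = 3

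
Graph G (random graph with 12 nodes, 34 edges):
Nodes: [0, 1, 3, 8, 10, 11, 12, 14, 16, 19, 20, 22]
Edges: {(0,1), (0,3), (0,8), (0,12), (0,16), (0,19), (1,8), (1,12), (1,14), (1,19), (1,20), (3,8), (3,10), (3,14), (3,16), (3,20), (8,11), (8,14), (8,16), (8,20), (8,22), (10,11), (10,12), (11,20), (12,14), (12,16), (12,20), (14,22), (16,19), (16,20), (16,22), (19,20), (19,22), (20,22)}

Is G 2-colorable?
The clique on vertices [0, 3, 8, 16] has size 4 > 2, so it alone needs 4 colors.

No, G is not 2-colorable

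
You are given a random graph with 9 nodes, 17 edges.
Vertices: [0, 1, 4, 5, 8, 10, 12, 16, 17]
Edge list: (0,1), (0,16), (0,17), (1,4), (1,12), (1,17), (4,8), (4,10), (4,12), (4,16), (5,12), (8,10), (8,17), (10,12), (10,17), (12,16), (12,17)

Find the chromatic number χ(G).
Clique number ω(G) = 3 (lower bound: χ ≥ ω).
The clique on [0, 1, 17] has size 3, forcing χ ≥ 3, and the coloring below uses 3 colors, so χ(G) = 3.
A valid 3-coloring: color 1: [0, 8, 12]; color 2: [4, 5, 17]; color 3: [1, 10, 16].

χ(G) = 3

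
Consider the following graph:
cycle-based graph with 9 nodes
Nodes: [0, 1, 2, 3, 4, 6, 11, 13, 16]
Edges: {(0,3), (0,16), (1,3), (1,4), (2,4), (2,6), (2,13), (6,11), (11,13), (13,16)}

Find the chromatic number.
Clique number ω(G) = 2 (lower bound: χ ≥ ω).
Odd cycle [1, 3, 0, 16, 13, 2, 4] needs 3 colors (χ ≥ 3).
The coloring below uses 3 colors, so χ(G) = 3.
A valid 3-coloring: color 1: [2, 3, 11, 16]; color 2: [0, 1, 6, 13]; color 3: [4].

χ(G) = 3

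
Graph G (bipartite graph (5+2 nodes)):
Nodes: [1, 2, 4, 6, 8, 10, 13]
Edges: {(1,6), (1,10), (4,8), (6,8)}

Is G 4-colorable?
Yes, G is 4-colorable

A valid 4-coloring: color 1: [2, 4, 6, 10, 13]; color 2: [1, 8].
(χ(G) = 2 ≤ 4.)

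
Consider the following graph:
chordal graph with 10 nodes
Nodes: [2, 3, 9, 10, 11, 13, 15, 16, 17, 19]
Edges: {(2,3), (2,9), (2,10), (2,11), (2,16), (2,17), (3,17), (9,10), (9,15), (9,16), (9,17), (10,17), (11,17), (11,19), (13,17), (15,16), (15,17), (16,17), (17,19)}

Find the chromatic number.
χ(G) = 4

Clique number ω(G) = 4 (lower bound: χ ≥ ω).
The clique on [2, 9, 16, 17] has size 4, forcing χ ≥ 4, and the coloring below uses 4 colors, so χ(G) = 4.
A valid 4-coloring: color 1: [17]; color 2: [2, 13, 15, 19]; color 3: [3, 9, 11]; color 4: [10, 16].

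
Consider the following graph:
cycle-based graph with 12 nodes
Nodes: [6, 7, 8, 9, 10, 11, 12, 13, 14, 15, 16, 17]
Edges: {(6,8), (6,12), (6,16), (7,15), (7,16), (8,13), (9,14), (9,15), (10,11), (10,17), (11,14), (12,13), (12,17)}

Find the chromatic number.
Clique number ω(G) = 2 (lower bound: χ ≥ ω).
The graph is bipartite (no odd cycle), so 2 colors suffice: χ(G) = 2.
A valid 2-coloring: color 1: [8, 10, 12, 14, 15, 16]; color 2: [6, 7, 9, 11, 13, 17].

χ(G) = 2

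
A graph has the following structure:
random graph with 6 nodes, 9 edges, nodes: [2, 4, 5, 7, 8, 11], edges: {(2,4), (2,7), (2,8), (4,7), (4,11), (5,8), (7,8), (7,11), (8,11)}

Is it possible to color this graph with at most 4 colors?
A valid 4-coloring: color 1: [5, 7]; color 2: [4, 8]; color 3: [2, 11].
(χ(G) = 3 ≤ 4.)

Yes, G is 4-colorable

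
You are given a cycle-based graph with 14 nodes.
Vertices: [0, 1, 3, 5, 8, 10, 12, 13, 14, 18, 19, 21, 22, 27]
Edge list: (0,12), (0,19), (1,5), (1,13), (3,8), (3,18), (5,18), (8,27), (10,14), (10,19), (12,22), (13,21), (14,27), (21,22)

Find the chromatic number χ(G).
Clique number ω(G) = 2 (lower bound: χ ≥ ω).
The graph is bipartite (no odd cycle), so 2 colors suffice: χ(G) = 2.
A valid 2-coloring: color 1: [1, 8, 12, 14, 18, 19, 21]; color 2: [0, 3, 5, 10, 13, 22, 27].

χ(G) = 2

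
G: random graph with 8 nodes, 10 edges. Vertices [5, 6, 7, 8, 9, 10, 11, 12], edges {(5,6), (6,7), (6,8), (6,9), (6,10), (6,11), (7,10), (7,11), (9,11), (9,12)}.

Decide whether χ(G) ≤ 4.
Yes, G is 4-colorable

A valid 4-coloring: color 1: [6, 12]; color 2: [5, 7, 8, 9]; color 3: [10, 11].
(χ(G) = 3 ≤ 4.)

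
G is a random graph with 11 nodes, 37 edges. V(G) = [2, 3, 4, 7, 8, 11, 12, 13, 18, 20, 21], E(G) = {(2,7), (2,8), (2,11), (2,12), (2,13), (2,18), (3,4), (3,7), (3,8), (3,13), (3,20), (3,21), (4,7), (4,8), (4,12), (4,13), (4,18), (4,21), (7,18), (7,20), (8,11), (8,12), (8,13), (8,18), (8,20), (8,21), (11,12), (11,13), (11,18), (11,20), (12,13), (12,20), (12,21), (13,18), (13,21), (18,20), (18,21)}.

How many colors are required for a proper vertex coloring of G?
χ(G) = 5

Clique number ω(G) = 5 (lower bound: χ ≥ ω).
The clique on [2, 8, 11, 13, 18] has size 5, forcing χ ≥ 5, and the coloring below uses 5 colors, so χ(G) = 5.
A valid 5-coloring: color 1: [7, 8]; color 2: [3, 12, 18]; color 3: [13, 20]; color 4: [2, 4]; color 5: [11, 21].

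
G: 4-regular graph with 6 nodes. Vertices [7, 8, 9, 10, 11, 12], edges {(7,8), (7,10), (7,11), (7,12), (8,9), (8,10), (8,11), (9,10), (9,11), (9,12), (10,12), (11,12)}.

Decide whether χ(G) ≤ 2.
The clique on vertices [8, 9, 10] has size 3 > 2, so it alone needs 3 colors.

No, G is not 2-colorable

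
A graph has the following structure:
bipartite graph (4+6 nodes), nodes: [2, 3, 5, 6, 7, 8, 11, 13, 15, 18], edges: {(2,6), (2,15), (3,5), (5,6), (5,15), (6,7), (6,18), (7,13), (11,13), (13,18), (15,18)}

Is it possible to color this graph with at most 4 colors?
Yes, G is 4-colorable

A valid 4-coloring: color 1: [3, 6, 8, 13, 15]; color 2: [2, 5, 7, 11, 18].
(χ(G) = 2 ≤ 4.)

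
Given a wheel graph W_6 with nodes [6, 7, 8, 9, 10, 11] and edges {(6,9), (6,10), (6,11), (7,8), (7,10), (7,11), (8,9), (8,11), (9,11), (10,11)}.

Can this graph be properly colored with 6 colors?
Yes, G is 6-colorable

A valid 6-coloring: color 1: [11]; color 2: [6, 8]; color 3: [9, 10]; color 4: [7].
(χ(G) = 4 ≤ 6.)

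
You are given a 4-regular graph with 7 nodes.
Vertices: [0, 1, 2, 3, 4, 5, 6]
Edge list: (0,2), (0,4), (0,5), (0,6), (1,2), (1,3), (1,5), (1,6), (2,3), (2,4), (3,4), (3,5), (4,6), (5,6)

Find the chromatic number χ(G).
Clique number ω(G) = 3 (lower bound: χ ≥ ω).
Suppose a proper 3-coloring c exists. The clique [0, 2, 4] takes 3 distinct colors; by symmetry let c(0) = 1, c(2) = 2, c(4) = 3.
- Vertex 3: neighbors [2, 4] already have colors [2, 3] ⇒ c(3) = 1.
- Vertex 1: neighbors [3, 2] already have colors [1, 2] ⇒ c(1) = 3.
- Vertex 5: neighbors [0, 1] already have colors [1, 3] ⇒ c(5) = 2.
- Vertex 6: neighbors [0, 5, 1] already have colors [1, 2, 3] — all 3 colors blocked. Contradiction.
The forced assignments end in a contradiction, so G has no proper 3-coloring (χ ≥ 4).
The coloring below uses 4 colors, so χ(G) = 4.
A valid 4-coloring: color 1: [2, 5]; color 2: [1, 4]; color 3: [0, 3]; color 4: [6].

χ(G) = 4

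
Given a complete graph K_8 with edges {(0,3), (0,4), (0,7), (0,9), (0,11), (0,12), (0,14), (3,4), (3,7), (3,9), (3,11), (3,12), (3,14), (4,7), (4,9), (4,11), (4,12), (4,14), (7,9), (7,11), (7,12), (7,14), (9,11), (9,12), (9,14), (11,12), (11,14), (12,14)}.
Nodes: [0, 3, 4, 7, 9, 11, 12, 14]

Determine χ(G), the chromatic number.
χ(G) = 8

Clique number ω(G) = 8 (lower bound: χ ≥ ω).
The clique on [0, 3, 4, 7, 9, 11, 12, 14] has size 8, forcing χ ≥ 8, and the coloring below uses 8 colors, so χ(G) = 8.
A valid 8-coloring: color 1: [9]; color 2: [3]; color 3: [0]; color 4: [14]; color 5: [4]; color 6: [11]; color 7: [7]; color 8: [12].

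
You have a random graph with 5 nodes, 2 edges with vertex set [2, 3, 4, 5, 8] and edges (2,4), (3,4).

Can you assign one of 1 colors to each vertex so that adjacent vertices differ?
Edge (2,4) forces its endpoints to differ, so 1 color is not enough.

No, G is not 1-colorable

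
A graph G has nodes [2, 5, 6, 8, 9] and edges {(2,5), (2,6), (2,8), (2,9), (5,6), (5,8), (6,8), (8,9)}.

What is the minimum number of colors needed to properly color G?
χ(G) = 4

Clique number ω(G) = 4 (lower bound: χ ≥ ω).
The clique on [2, 5, 6, 8] has size 4, forcing χ ≥ 4, and the coloring below uses 4 colors, so χ(G) = 4.
A valid 4-coloring: color 1: [2]; color 2: [8]; color 3: [6, 9]; color 4: [5].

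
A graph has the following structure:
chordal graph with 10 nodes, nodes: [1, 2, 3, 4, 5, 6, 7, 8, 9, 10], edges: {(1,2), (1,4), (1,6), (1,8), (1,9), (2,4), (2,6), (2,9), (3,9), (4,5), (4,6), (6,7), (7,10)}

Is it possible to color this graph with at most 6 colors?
Yes, G is 6-colorable

A valid 6-coloring: color 1: [1, 3, 5, 7]; color 2: [4, 8, 9, 10]; color 3: [6]; color 4: [2].
(χ(G) = 4 ≤ 6.)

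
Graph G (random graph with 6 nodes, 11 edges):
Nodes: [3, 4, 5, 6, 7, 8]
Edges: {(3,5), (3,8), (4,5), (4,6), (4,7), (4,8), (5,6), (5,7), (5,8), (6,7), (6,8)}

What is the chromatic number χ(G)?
Clique number ω(G) = 4 (lower bound: χ ≥ ω).
The clique on [4, 5, 6, 8] has size 4, forcing χ ≥ 4, and the coloring below uses 4 colors, so χ(G) = 4.
A valid 4-coloring: color 1: [5]; color 2: [7, 8]; color 3: [3, 4]; color 4: [6].

χ(G) = 4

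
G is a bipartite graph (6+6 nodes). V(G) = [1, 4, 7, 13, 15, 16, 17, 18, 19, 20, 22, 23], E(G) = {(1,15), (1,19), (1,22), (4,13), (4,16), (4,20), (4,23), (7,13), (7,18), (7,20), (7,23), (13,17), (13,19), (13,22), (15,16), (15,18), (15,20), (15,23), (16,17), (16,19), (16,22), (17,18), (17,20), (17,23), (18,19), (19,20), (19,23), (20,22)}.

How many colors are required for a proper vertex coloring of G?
χ(G) = 2

Clique number ω(G) = 2 (lower bound: χ ≥ ω).
The graph is bipartite (no odd cycle), so 2 colors suffice: χ(G) = 2.
A valid 2-coloring: color 1: [1, 13, 16, 18, 20, 23]; color 2: [4, 7, 15, 17, 19, 22].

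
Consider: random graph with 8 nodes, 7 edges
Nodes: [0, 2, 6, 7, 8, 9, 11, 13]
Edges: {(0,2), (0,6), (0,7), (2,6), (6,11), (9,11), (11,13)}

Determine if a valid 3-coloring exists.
Yes, G is 3-colorable

A valid 3-coloring: color 1: [0, 8, 11]; color 2: [6, 7, 9, 13]; color 3: [2].
(χ(G) = 3 ≤ 3.)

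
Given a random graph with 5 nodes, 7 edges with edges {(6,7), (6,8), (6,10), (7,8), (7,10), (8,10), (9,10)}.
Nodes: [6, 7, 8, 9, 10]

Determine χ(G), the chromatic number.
χ(G) = 4

Clique number ω(G) = 4 (lower bound: χ ≥ ω).
The clique on [6, 7, 8, 10] has size 4, forcing χ ≥ 4, and the coloring below uses 4 colors, so χ(G) = 4.
A valid 4-coloring: color 1: [10]; color 2: [7, 9]; color 3: [8]; color 4: [6].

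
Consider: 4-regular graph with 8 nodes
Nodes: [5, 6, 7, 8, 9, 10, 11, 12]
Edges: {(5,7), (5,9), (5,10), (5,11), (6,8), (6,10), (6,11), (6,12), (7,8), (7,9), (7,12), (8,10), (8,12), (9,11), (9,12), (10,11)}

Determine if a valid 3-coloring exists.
Suppose a proper 3-coloring c exists. The clique [5, 7, 9] takes 3 distinct colors; by symmetry let c(5) = 1, c(7) = 2, c(9) = 3.
- Vertex 11: neighbors [5, 9] already have colors [1, 3] ⇒ c(11) = 2.
- Vertex 10: neighbors [5, 11] already have colors [1, 2] ⇒ c(10) = 3.
- Vertex 6: neighbors [11, 10] already have colors [2, 3] ⇒ c(6) = 1.
- Vertex 8: neighbors [6, 7, 10] already have colors [1, 2, 3] — all 3 colors blocked. Contradiction.
The forced assignments end in a contradiction, so G has no proper 3-coloring (χ ≥ 4).

No, G is not 3-colorable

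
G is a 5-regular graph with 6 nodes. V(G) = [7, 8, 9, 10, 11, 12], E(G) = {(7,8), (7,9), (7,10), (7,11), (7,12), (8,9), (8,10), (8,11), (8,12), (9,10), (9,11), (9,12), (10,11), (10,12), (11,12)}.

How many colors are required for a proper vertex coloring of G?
χ(G) = 6

Clique number ω(G) = 6 (lower bound: χ ≥ ω).
The clique on [7, 8, 9, 10, 11, 12] has size 6, forcing χ ≥ 6, and the coloring below uses 6 colors, so χ(G) = 6.
A valid 6-coloring: color 1: [7]; color 2: [10]; color 3: [12]; color 4: [8]; color 5: [9]; color 6: [11].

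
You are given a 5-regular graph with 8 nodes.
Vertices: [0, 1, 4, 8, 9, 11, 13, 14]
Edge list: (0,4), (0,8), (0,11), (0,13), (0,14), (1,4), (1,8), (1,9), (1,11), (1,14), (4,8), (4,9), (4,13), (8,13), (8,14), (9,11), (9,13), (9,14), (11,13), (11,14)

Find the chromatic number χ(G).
χ(G) = 4

Clique number ω(G) = 4 (lower bound: χ ≥ ω).
The clique on [0, 4, 8, 13] has size 4, forcing χ ≥ 4, and the coloring below uses 4 colors, so χ(G) = 4.
A valid 4-coloring: color 1: [13, 14]; color 2: [0, 1]; color 3: [4, 11]; color 4: [8, 9].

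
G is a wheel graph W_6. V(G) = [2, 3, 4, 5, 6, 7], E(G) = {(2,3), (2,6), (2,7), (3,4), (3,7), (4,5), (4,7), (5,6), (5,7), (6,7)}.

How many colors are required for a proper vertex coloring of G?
χ(G) = 4

Clique number ω(G) = 3 (lower bound: χ ≥ ω).
Odd cycle [5, 6, 2, 3, 4] needs 3 colors (χ ≥ 3).
Vertex 7 is adjacent to every vertex of [2, 3, 4, 5, 6], which already need 3 colors among themselves, so 7 needs a new color (χ ≥ 4).
The coloring below uses 4 colors, so χ(G) = 4.
A valid 4-coloring: color 1: [7]; color 2: [3, 5]; color 3: [4, 6]; color 4: [2].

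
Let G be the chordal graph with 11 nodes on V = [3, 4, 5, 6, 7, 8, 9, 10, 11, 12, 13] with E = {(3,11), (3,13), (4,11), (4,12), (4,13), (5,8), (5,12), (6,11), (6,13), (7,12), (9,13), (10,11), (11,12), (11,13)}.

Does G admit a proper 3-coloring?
A valid 3-coloring: color 1: [5, 7, 9, 11]; color 2: [8, 10, 12, 13]; color 3: [3, 4, 6].
(χ(G) = 3 ≤ 3.)

Yes, G is 3-colorable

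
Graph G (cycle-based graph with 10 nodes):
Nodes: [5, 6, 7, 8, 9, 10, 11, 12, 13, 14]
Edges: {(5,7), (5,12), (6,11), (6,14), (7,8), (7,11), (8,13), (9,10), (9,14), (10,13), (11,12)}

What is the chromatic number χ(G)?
χ(G) = 2

Clique number ω(G) = 2 (lower bound: χ ≥ ω).
The graph is bipartite (no odd cycle), so 2 colors suffice: χ(G) = 2.
A valid 2-coloring: color 1: [6, 7, 9, 12, 13]; color 2: [5, 8, 10, 11, 14].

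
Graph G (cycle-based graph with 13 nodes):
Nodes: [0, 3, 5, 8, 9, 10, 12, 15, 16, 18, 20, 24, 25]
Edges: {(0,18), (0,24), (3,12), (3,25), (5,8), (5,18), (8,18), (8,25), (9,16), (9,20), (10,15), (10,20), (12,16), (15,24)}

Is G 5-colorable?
Yes, G is 5-colorable

A valid 5-coloring: color 1: [9, 10, 12, 18, 24, 25]; color 2: [0, 3, 8, 15, 16, 20]; color 3: [5].
(χ(G) = 3 ≤ 5.)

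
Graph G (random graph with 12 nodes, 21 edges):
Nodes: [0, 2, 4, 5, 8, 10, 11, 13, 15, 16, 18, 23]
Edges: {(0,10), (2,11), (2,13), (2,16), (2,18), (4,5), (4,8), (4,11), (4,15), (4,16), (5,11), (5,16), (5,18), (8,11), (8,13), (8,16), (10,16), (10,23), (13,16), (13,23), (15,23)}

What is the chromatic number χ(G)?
Clique number ω(G) = 3 (lower bound: χ ≥ ω).
The clique on [4, 8, 11] has size 3, forcing χ ≥ 3, and the coloring below uses 3 colors, so χ(G) = 3.
A valid 3-coloring: color 1: [0, 11, 15, 16, 18]; color 2: [4, 10, 13]; color 3: [2, 5, 8, 23].

χ(G) = 3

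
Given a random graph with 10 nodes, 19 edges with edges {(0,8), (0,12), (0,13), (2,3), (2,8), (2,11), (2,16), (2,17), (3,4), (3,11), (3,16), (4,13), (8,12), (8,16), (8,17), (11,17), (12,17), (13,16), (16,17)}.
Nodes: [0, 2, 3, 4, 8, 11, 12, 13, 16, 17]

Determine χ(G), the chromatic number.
χ(G) = 4

Clique number ω(G) = 4 (lower bound: χ ≥ ω).
The clique on [2, 8, 16, 17] has size 4, forcing χ ≥ 4, and the coloring below uses 4 colors, so χ(G) = 4.
A valid 4-coloring: color 1: [0, 3, 17]; color 2: [2, 12, 13]; color 3: [4, 8, 11]; color 4: [16].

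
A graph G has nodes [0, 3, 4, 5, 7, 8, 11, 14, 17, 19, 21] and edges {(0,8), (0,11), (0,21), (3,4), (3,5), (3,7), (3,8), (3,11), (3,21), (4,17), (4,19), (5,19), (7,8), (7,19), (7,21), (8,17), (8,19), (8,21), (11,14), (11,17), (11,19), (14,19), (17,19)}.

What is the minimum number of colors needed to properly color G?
Clique number ω(G) = 4 (lower bound: χ ≥ ω).
The clique on [3, 7, 8, 21] has size 4, forcing χ ≥ 4, and the coloring below uses 4 colors, so χ(G) = 4.
A valid 4-coloring: color 1: [0, 3, 19]; color 2: [4, 5, 8, 11]; color 3: [7, 14, 17]; color 4: [21].

χ(G) = 4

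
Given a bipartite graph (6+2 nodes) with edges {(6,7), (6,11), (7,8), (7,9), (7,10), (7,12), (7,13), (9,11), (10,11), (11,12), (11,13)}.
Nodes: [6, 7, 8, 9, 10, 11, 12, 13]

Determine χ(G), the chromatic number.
Clique number ω(G) = 2 (lower bound: χ ≥ ω).
The graph is bipartite (no odd cycle), so 2 colors suffice: χ(G) = 2.
A valid 2-coloring: color 1: [7, 11]; color 2: [6, 8, 9, 10, 12, 13].

χ(G) = 2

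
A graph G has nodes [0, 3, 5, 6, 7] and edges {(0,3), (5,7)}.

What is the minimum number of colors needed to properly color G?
Clique number ω(G) = 2 (lower bound: χ ≥ ω).
The graph is bipartite (no odd cycle), so 2 colors suffice: χ(G) = 2.
A valid 2-coloring: color 1: [0, 5, 6]; color 2: [3, 7].

χ(G) = 2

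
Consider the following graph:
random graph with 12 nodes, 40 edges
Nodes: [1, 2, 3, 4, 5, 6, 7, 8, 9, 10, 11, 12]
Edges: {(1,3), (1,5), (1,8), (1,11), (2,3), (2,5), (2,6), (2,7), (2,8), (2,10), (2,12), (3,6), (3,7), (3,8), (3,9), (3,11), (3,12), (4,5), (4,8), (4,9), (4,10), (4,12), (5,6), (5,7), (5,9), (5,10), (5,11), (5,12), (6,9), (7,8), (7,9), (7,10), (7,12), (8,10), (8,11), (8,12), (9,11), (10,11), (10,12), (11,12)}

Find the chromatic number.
Clique number ω(G) = 5 (lower bound: χ ≥ ω).
The clique on [2, 7, 8, 10, 12] has size 5, forcing χ ≥ 5, and the coloring below uses 5 colors, so χ(G) = 5.
A valid 5-coloring: color 1: [5, 8]; color 2: [1, 9, 12]; color 3: [2, 4, 11]; color 4: [6, 7]; color 5: [3, 10].

χ(G) = 5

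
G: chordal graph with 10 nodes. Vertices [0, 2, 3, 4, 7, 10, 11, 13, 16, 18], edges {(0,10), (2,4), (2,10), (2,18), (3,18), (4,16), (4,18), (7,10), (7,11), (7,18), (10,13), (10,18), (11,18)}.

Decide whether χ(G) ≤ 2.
No, G is not 2-colorable

The clique on vertices [7, 11, 18] has size 3 > 2, so it alone needs 3 colors.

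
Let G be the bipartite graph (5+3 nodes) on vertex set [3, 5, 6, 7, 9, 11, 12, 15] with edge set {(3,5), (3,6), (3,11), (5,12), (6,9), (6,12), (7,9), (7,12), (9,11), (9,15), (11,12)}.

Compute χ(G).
χ(G) = 2

Clique number ω(G) = 2 (lower bound: χ ≥ ω).
The graph is bipartite (no odd cycle), so 2 colors suffice: χ(G) = 2.
A valid 2-coloring: color 1: [3, 9, 12]; color 2: [5, 6, 7, 11, 15].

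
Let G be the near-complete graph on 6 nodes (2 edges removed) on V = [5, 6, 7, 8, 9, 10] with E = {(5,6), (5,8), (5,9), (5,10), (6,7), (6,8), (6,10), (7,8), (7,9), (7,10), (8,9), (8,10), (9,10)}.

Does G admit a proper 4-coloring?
Yes, G is 4-colorable

A valid 4-coloring: color 1: [10]; color 2: [8]; color 3: [6, 9]; color 4: [5, 7].
(χ(G) = 4 ≤ 4.)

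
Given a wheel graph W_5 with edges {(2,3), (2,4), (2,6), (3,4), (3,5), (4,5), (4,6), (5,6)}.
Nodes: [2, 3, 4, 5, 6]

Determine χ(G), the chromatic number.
Clique number ω(G) = 3 (lower bound: χ ≥ ω).
The clique on [2, 3, 4] has size 3, forcing χ ≥ 3, and the coloring below uses 3 colors, so χ(G) = 3.
A valid 3-coloring: color 1: [4]; color 2: [2, 5]; color 3: [3, 6].

χ(G) = 3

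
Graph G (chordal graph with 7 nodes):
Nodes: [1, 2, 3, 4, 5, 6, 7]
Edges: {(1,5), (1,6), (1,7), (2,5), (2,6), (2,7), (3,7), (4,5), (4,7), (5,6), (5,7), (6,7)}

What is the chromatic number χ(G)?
Clique number ω(G) = 4 (lower bound: χ ≥ ω).
The clique on [1, 5, 6, 7] has size 4, forcing χ ≥ 4, and the coloring below uses 4 colors, so χ(G) = 4.
A valid 4-coloring: color 1: [7]; color 2: [3, 5]; color 3: [4, 6]; color 4: [1, 2].

χ(G) = 4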